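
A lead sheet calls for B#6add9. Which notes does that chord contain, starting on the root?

B# – D## – F## – G## – C##

B#6add9 is a six-nine built on B#.
root → B#
3rd (major 3rd) → D##
5th (perfect 5th) → F##
6th (major 6th) → G##
9th (major 9th) → C##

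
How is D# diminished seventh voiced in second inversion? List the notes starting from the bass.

A, C, D-sharp, F-sharp

In root position, D# diminished seventh is D-sharp–F-sharp–A–C.
Second inversion puts the fifth (A) in the bass.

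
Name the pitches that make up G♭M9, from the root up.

G♭, B♭, D♭, F, A♭

Root G♭, quality major ninth:
G♭ — root
B♭ — major 3rd
D♭ — perfect 5th
F — major 7th
A♭ — major 9th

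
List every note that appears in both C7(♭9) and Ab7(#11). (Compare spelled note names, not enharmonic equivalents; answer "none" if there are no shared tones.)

C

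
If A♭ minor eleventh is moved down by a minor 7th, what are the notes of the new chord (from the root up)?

Transposed root: A♭ → B♭ (minor 7th down). So we spell B♭ minor eleventh:
- root: B♭
- minor 3rd: D♭
- perfect 5th: F
- minor 7th: A♭
- major 9th: C
- perfect 11th: E♭

B♭, D♭, F, A♭, C, E♭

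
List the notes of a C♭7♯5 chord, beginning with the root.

C♭7♯5: augmented seventh on Cb.
root → Cb
3rd (major 3rd) → Eb
5th (augmented 5th) → G
7th (minor 7th) → Bbb

Cb, Eb, G, Bbb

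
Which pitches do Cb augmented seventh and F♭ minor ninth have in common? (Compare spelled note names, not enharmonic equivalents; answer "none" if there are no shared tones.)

Cb augmented seventh = C-flat, E-flat, G, B-double-flat.
F♭ minor ninth = F-flat, A-double-flat, C-flat, E-double-flat, G-flat.
Shared: C-flat.

C-flat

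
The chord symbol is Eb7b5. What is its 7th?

Db

Root of Eb7b5 = Eb. The 7th is a minor 7th: Eb up a minor 7th → Db.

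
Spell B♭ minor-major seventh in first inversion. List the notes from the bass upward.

Db F A Bb

In root position, B♭ minor-major seventh is Bb–Db–F–A.
First inversion puts the third (Db) in the bass.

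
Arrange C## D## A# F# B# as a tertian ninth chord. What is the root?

B#

Stacking in thirds gives B# – D## – F# – A# – C##, so B# is the root — B# dominant ninth flat five.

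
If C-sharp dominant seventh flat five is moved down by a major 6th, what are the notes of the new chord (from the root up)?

E, G#, Bb, D

Transposed root: C# → E (major 6th down). So we spell E dominant seventh flat five:
- root: E
- major 3rd: G#
- diminished 5th: Bb
- minor 7th: D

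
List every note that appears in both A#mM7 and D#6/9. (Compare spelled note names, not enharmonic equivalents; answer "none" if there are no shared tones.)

A#mM7: A♯ C♯ E♯ G𝄪
D#6/9: D♯ F𝄪 A♯ B♯ E♯
Common to both → A♯, E♯.

A♯, E♯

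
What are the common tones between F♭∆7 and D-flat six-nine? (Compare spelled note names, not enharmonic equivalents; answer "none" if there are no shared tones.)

Ab  Eb

F♭∆7: Fb Ab Cb Eb
D-flat six-nine: Db F Ab Bb Eb
Common to both → Ab, Eb.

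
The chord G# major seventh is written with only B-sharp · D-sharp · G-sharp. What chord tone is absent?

G# major seventh = G-sharp, B-sharp, D-sharp, F-double-sharp. The voicing lacks the 7th (major 7th), F-double-sharp.

F-double-sharp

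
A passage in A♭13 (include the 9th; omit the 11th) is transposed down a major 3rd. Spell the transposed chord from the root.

Fb  Ab  Cb  Ebb  Gb  Db

Ab down a major 3rd → Fb. New chord: Fb dominant thirteenth.
root → Fb
3rd (major 3rd) → Ab
5th (perfect 5th) → Cb
7th (minor 7th) → Ebb
9th (major 9th) → Gb
13th (major 13th) → Db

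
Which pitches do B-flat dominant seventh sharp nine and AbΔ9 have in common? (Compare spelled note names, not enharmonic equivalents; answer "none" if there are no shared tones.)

B-flat dominant seventh sharp nine: Bb D F Ab C#
AbΔ9: Ab C Eb G Bb
Common to both → Bb, Ab.

Bb, Ab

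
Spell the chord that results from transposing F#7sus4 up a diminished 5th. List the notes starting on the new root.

F♯ up a diminished 5th → C. New chord: C dominant seventh suspended fourth.
- root: C
- perfect 4th: F
- perfect 5th: G
- minor 7th: B♭

C  F  G  B♭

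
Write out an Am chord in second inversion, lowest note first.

Am = A–C–E; second inversion → fifth (E) lowest.

E A C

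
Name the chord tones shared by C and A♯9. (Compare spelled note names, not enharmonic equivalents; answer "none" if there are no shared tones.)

C = C, E, G.
A♯9 = A♯, C𝄪, E♯, G♯, B♯.
Shared: none.

none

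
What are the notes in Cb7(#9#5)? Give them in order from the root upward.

Cb, Eb, G, Bbb, D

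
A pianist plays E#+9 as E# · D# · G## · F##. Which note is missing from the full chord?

B##

The full E#+9 chord is E#, G##, B##, D#, F##.
Comparing with the voicing, the augmented 5th (5th) — B## — is absent.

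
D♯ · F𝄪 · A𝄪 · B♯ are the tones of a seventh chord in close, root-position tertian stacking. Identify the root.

Stacking in thirds gives B♯ – D♯ – F𝄪 – A𝄪, so B♯ is the root — B♯ minor-major seventh.

B♯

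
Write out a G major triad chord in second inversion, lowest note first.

G major triad = G–B–D; second inversion → fifth (D) lowest.

D  G  B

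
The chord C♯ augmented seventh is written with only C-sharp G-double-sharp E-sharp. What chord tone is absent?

C♯ augmented seventh = C-sharp, E-sharp, G-double-sharp, B. The voicing lacks the 7th (minor 7th), B.

B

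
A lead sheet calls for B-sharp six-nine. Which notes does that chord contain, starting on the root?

B# D## F## G## C##

Root B#, quality six-nine:
Root: B#
Major 3rd (3rd): D##
Perfect 5th (5th): F##
Major 6th (6th): G##
Major 9th (9th): C##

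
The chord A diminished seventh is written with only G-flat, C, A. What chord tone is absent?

A diminished seventh = A, C, E-flat, G-flat. The voicing lacks the 5th (diminished 5th), E-flat.

E-flat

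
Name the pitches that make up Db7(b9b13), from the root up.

Db7(b9b13) is a dominant seventh flat nine flat thirteen built on D♭.
Root: D♭
Major 3rd (3rd): F
Perfect 5th (5th): A♭
Minor 7th (7th): C♭
Minor 9th (9th): E𝄫
Minor 13th (13th): B𝄫

D♭, F, A♭, C♭, E𝄫, B𝄫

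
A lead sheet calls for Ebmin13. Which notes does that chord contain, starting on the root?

Eb, Gb, Bb, Db, F, Ab, C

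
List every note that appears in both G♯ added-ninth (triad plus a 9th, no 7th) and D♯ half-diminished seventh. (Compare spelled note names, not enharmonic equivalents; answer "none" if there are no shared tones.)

G♯ added-ninth: G# B# D# A#
D♯ half-diminished seventh: D# F# A C#
Common to both → D#.

D#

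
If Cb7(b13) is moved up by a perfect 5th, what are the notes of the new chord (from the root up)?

Gb – Bb – Db – Fb – Ebb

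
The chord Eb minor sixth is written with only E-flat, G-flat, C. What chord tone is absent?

B-flat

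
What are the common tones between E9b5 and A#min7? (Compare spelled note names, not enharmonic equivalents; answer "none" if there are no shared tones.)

E9b5: E G♯ B♭ D F♯
A#min7: A♯ C♯ E♯ G♯
Common to both → G♯.

G♯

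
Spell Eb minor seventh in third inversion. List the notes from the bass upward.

Eb minor seventh = Eb–Gb–Bb–Db; third inversion → seventh (Db) lowest.

Db Eb Gb Bb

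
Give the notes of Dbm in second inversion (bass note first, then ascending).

A♭ – D♭ – F♭

Dbm = D♭–F♭–A♭; second inversion → fifth (A♭) lowest.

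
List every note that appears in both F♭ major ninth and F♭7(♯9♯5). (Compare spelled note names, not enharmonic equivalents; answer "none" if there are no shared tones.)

Fb Ab

F♭ major ninth = Fb, Ab, Cb, Eb, Gb.
F♭7(♯9♯5) = Fb, Ab, C, Ebb, G.
Shared: Fb, Ab.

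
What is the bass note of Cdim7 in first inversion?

E♭

Cdim7 in root position is C–E♭–G♭–B𝄫.
First inversion places the third in the bass, which is E♭.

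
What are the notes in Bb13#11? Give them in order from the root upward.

Bb13#11 is a dominant thirteenth sharp eleven built on B♭.
B♭ — root
D — major 3rd
F — perfect 5th
A♭ — minor 7th
C — major 9th
E — augmented 11th
G — major 13th

B♭, D, F, A♭, C, E, G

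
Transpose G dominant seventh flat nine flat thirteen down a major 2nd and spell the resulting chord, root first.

F A C Eb Gb Db

Transposed root: G → F (major 2nd down). So we spell F dominant seventh flat nine flat thirteen:
- root: F
- major 3rd: A
- perfect 5th: C
- minor 7th: Eb
- minor 9th: Gb
- minor 13th: Db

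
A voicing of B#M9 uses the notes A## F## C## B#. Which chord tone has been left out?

D##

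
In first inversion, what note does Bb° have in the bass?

Bb° = Bb–Db–Fb. First inversion → third in the bass = Db.

Db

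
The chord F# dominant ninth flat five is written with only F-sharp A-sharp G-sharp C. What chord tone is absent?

E

The full F# dominant ninth flat five chord is F-sharp, A-sharp, C, E, G-sharp.
Comparing with the voicing, the minor 7th (7th) — E — is absent.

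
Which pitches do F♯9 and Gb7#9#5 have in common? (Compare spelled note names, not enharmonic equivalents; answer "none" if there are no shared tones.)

none

F♯9: F# A# C# E G#
Gb7#9#5: Gb Bb D Fb A
Common to both → none.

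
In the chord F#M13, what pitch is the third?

A#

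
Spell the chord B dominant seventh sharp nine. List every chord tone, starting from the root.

B  D♯  F♯  A  C𝄪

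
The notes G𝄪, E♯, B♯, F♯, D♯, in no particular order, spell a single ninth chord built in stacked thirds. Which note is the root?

E♯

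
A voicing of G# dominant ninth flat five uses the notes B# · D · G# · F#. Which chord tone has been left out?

A#

The full G# dominant ninth flat five chord is G#, B#, D, F#, A#.
Comparing with the voicing, the major 9th (9th) — A# — is absent.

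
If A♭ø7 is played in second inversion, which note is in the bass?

A♭ø7 in root position is Ab–Cb–Ebb–Gb.
Second inversion places the fifth in the bass, which is Ebb.

Ebb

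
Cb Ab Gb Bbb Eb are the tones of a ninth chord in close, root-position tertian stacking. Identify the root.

Ab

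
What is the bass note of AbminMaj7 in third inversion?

G

AbminMaj7 = Ab–Cb–Eb–G. Third inversion → seventh in the bass = G.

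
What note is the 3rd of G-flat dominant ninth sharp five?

Root of G-flat dominant ninth sharp five = G♭. The 3rd is a major 3rd: G♭ up a major 3rd → B♭.

B♭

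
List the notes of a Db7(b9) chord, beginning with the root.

Db7(b9) is a dominant seventh flat nine built on D♭.
Root: D♭
Major 3rd (3rd): F
Perfect 5th (5th): A♭
Minor 7th (7th): C♭
Minor 9th (9th): E𝄫

D♭  F  A♭  C♭  E𝄫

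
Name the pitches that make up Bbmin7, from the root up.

Bbmin7 is a minor seventh built on Bb.
Root: Bb
Minor 3rd (3rd): Db
Perfect 5th (5th): F
Minor 7th (7th): Ab

Bb, Db, F, Ab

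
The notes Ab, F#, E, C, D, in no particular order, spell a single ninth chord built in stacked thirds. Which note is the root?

Arranged so that each adjacent pair is a third by letter name: D – F# – Ab – C – E.
The bottom of that stack, D, is the root (this is D dominant ninth flat five).

D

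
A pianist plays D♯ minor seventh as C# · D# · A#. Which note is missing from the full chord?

D♯ minor seventh = D#, F#, A#, C#. The voicing lacks the 3rd (minor 3rd), F#.

F#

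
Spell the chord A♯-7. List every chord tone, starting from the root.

A♯-7 is a minor seventh built on A#.
- root: A#
- minor 3rd: C#
- perfect 5th: E#
- minor 7th: G#

A# – C# – E# – G#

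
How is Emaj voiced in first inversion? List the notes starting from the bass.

G#  B  E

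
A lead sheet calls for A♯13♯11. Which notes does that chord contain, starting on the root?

A♯13♯11: dominant thirteenth sharp eleven on A#.
Root: A#
Major 3rd (3rd): C##
Perfect 5th (5th): E#
Minor 7th (7th): G#
Major 9th (9th): B#
Augmented 11th (11th): D##
Major 13th (13th): F##

A# – C## – E# – G# – B# – D## – F##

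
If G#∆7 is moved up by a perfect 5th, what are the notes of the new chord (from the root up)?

D#, F##, A#, C##

A perfect 5th up from G# is D#, so the new chord is D# major seventh.
root → D#
3rd (major 3rd) → F##
5th (perfect 5th) → A#
7th (major 7th) → C##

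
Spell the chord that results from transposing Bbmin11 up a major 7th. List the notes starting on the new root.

B♭ up a major 7th → A. New chord: A minor eleventh.
Root: A
Minor 3rd (3rd): C
Perfect 5th (5th): E
Minor 7th (7th): G
Major 9th (9th): B
Perfect 11th (11th): D

A, C, E, G, B, D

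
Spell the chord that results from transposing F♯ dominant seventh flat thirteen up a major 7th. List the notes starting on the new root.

Transposed root: F-sharp → E-sharp (major 7th up). So we spell E-sharp dominant seventh flat thirteen:
E-sharp — root
G-double-sharp — major 3rd
B-sharp — perfect 5th
D-sharp — minor 7th
C-sharp — minor 13th

E-sharp, G-double-sharp, B-sharp, D-sharp, C-sharp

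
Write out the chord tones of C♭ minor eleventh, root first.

C-flat, E-double-flat, G-flat, B-double-flat, D-flat, F-flat

C♭ minor eleventh: minor eleventh on C-flat.
C-flat — root
E-double-flat — minor 3rd
G-flat — perfect 5th
B-double-flat — minor 7th
D-flat — major 9th
F-flat — perfect 11th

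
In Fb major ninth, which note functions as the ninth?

G-flat

Fb major ninth is built on F-flat; its 9th is a major 9th above the root.
A second above F uses the letter G, and the major 9th above F-flat is G-flat.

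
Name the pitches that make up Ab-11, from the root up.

Ab Cb Eb Gb Bb Db

Ab-11 is a minor eleventh built on Ab.
Ab — root
Cb — minor 3rd
Eb — perfect 5th
Gb — minor 7th
Bb — major 9th
Db — perfect 11th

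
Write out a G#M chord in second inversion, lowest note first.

D♯, G♯, B♯

G#M = G♯–B♯–D♯; second inversion → fifth (D♯) lowest.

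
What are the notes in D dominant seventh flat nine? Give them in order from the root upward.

Root D, quality dominant seventh flat nine:
Root: D
Major 3rd (3rd): F♯
Perfect 5th (5th): A
Minor 7th (7th): C
Minor 9th (9th): E♭

D, F♯, A, C, E♭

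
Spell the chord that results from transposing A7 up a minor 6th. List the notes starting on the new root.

A minor 6th up from A is F, so the new chord is F dominant seventh.
root → F
3rd (major 3rd) → A
5th (perfect 5th) → C
7th (minor 7th) → Eb

F A C Eb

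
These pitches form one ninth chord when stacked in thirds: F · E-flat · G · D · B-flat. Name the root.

E-flat

Arranged so that each adjacent pair is a third by letter name: E-flat – G – B-flat – D – F.
The bottom of that stack, E-flat, is the root (this is E-flat major ninth).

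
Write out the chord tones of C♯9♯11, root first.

C♯9♯11: dominant ninth sharp eleven on C#.
C# — root
E# — major 3rd
G# — perfect 5th
B — minor 7th
D# — major 9th
F## — augmented 11th

C#, E#, G#, B, D#, F##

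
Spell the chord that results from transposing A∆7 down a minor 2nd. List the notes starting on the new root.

G# – B# – D# – F##

A down a minor 2nd → G#. New chord: G# major seventh.
Root: G#
Major 3rd (3rd): B#
Perfect 5th (5th): D#
Major 7th (7th): F##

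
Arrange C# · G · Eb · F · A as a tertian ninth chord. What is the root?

F

Stacking in thirds gives F – A – C# – Eb – G, so F is the root — F dominant ninth sharp five.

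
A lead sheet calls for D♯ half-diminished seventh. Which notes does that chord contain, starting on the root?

D# F# A C#

Root D#, quality half-diminished seventh:
Root: D#
Minor 3rd (3rd): F#
Diminished 5th (5th): A
Minor 7th (7th): C#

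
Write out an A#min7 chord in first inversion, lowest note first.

C♯ – E♯ – G♯ – A♯

A#min7 = A♯–C♯–E♯–G♯; first inversion → third (C♯) lowest.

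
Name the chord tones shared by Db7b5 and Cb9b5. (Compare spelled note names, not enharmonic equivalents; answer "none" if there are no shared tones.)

Db7b5: Db F Abb Cb
Cb9b5: Cb Eb Gbb Bbb Db
Common to both → Db, Cb.

Db  Cb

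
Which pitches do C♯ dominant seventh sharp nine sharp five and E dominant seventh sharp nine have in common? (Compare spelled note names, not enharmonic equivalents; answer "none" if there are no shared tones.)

B

C♯ dominant seventh sharp nine sharp five = C-sharp, E-sharp, G-double-sharp, B, D-double-sharp.
E dominant seventh sharp nine = E, G-sharp, B, D, F-double-sharp.
Shared: B.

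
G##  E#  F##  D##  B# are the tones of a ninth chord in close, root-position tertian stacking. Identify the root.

E#

Stacking in thirds gives E# – G## – B# – D## – F##, so E# is the root — E# major ninth.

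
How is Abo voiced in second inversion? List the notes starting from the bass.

E𝄫 A♭ C♭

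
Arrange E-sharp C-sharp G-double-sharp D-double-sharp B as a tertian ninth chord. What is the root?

C-sharp

Arranged so that each adjacent pair is a third by letter name: C-sharp – E-sharp – G-double-sharp – B – D-double-sharp.
The bottom of that stack, C-sharp, is the root (this is C-sharp dominant seventh sharp nine sharp five).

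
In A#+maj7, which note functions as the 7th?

A#+maj7 is built on A#; its 7th is a major 7th above the root.
A seventh above A uses the letter G, and the major 7th above A# is G##.

G##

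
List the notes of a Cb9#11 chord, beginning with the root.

C♭  E♭  G♭  B𝄫  D♭  F

Cb9#11 is a dominant ninth sharp eleven built on C♭.
- root: C♭
- major 3rd: E♭
- perfect 5th: G♭
- minor 7th: B𝄫
- major 9th: D♭
- augmented 11th: F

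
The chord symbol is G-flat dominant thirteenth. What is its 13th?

E-flat

G-flat dominant thirteenth is built on G-flat; its 13th is a major 13th above the root.
A sixth above G uses the letter E, and the major 13th above G-flat is E-flat.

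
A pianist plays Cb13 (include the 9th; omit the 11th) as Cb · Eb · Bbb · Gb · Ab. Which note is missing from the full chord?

Db

Cb13 = Cb, Eb, Gb, Bbb, Db, Ab. The voicing lacks the 9th (major 9th), Db.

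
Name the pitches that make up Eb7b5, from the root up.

Eb7b5: dominant seventh flat five on Eb.
- root: Eb
- major 3rd: G
- diminished 5th: Bbb
- minor 7th: Db

Eb  G  Bbb  Db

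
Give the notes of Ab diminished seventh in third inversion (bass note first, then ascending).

In root position, Ab diminished seventh is Ab–Cb–Ebb–Gbb.
Third inversion puts the seventh (Gbb) in the bass.

Gbb  Ab  Cb  Ebb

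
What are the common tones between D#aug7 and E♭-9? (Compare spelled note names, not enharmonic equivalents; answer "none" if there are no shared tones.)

D#aug7: D# F## A## C#
E♭-9: Eb Gb Bb Db F
Common to both → none.

none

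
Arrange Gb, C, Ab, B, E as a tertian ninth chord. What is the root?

Arranged so that each adjacent pair is a third by letter name: Ab – C – E – Gb – B.
The bottom of that stack, Ab, is the root (this is Ab dominant seventh sharp nine sharp five).

Ab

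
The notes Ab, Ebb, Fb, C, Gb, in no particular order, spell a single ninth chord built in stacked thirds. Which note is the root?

Arranged so that each adjacent pair is a third by letter name: Fb – Ab – C – Ebb – Gb.
The bottom of that stack, Fb, is the root (this is Fb dominant ninth sharp five).

Fb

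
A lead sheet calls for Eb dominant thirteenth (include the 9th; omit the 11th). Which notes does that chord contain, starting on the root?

Eb dominant thirteenth is a dominant thirteenth built on E♭.
Root: E♭
Major 3rd (3rd): G
Perfect 5th (5th): B♭
Minor 7th (7th): D♭
Major 9th (9th): F
Major 13th (13th): C

E♭  G  B♭  D♭  F  C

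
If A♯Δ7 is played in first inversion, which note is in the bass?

C##

A♯Δ7 = A#–C##–E#–G##. First inversion → third in the bass = C##.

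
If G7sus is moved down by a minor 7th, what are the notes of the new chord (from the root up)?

A  D  E  G

Transposed root: G → A (minor 7th down). So we spell A dominant seventh suspended fourth:
A — root
D — perfect 4th
E — perfect 5th
G — minor 7th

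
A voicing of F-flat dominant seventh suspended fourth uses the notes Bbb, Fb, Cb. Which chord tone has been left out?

Ebb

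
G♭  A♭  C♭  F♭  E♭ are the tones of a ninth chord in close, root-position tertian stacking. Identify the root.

F♭

Arranged so that each adjacent pair is a third by letter name: F♭ – A♭ – C♭ – E♭ – G♭.
The bottom of that stack, F♭, is the root (this is F♭ major ninth).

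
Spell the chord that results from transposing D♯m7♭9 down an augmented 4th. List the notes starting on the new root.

A  C  E  G  Bb

D# down an augmented 4th → A. New chord: A minor seventh flat nine.
- root: A
- minor 3rd: C
- perfect 5th: E
- minor 7th: G
- minor 9th: Bb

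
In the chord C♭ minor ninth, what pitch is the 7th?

Root of C♭ minor ninth = C♭. The 7th is a minor 7th: C♭ up a minor 7th → B𝄫.

B𝄫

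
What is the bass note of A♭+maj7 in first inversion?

C

A♭+maj7 = Ab–C–E–G. First inversion → third in the bass = C.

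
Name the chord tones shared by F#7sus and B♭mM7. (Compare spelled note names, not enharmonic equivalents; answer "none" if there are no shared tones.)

none

F#7sus: F# B C# E
B♭mM7: Bb Db F A
Common to both → none.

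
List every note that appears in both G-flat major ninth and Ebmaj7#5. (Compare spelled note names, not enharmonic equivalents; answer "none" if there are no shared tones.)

none

G-flat major ninth = Gb, Bb, Db, F, Ab.
Ebmaj7#5 = Eb, G, B, D.
Shared: none.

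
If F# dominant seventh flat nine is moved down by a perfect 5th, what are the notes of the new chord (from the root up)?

F-sharp down a perfect 5th → B. New chord: B dominant seventh flat nine.
Root: B
Major 3rd (3rd): D-sharp
Perfect 5th (5th): F-sharp
Minor 7th (7th): A
Minor 9th (9th): C

B, D-sharp, F-sharp, A, C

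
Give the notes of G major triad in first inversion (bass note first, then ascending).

B D G

G major triad = G–B–D; first inversion → third (B) lowest.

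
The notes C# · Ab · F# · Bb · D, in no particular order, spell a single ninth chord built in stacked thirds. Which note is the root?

Stacking in thirds gives Bb – D – F# – Ab – C#, so Bb is the root — Bb dominant seventh sharp nine sharp five.

Bb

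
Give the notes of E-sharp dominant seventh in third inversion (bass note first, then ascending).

E-sharp dominant seventh = E-sharp–G-double-sharp–B-sharp–D-sharp; third inversion → seventh (D-sharp) lowest.

D-sharp  E-sharp  G-double-sharp  B-sharp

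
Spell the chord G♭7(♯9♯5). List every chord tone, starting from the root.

G♭  B♭  D  F♭  A

G♭7(♯9♯5): dominant seventh sharp nine sharp five on G♭.
- root: G♭
- major 3rd: B♭
- augmented 5th: D
- minor 7th: F♭
- augmented 9th: A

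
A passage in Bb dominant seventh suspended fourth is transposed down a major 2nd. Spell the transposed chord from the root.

Ab – Db – Eb – Gb

Bb down a major 2nd → Ab. New chord: Ab dominant seventh suspended fourth.
Root: Ab
Perfect 4th (4th): Db
Perfect 5th (5th): Eb
Minor 7th (7th): Gb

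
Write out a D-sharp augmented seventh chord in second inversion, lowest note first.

D-sharp augmented seventh = D-sharp–F-double-sharp–A-double-sharp–C-sharp; second inversion → fifth (A-double-sharp) lowest.

A-double-sharp – C-sharp – D-sharp – F-double-sharp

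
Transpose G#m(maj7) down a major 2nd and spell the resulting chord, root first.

F#, A, C#, E#

Transposed root: G# → F# (major 2nd down). So we spell F# minor-major seventh:
Root: F#
Minor 3rd (3rd): A
Perfect 5th (5th): C#
Major 7th (7th): E#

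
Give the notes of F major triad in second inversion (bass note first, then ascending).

C, F, A

In root position, F major triad is F–A–C.
Second inversion puts the fifth (C) in the bass.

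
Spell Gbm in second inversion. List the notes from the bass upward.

In root position, Gbm is Gb–Bbb–Db.
Second inversion puts the fifth (Db) in the bass.

Db, Gb, Bbb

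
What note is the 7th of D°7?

D°7 is built on D; its 7th is a diminished 7th above the root.
A seventh above D uses the letter C, and the diminished 7th above D is Cb.

Cb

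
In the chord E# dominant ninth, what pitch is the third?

G-double-sharp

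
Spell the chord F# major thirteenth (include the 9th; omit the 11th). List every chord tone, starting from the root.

F♯ – A♯ – C♯ – E♯ – G♯ – D♯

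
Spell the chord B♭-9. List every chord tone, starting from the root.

B♭-9 is a minor ninth built on Bb.
Root: Bb
Minor 3rd (3rd): Db
Perfect 5th (5th): F
Minor 7th (7th): Ab
Major 9th (9th): C

Bb, Db, F, Ab, C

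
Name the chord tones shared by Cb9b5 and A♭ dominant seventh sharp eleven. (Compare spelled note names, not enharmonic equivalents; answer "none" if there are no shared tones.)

Cb9b5: Cb Eb Gbb Bbb Db
A♭ dominant seventh sharp eleven: Ab C Eb Gb D
Common to both → Eb.

Eb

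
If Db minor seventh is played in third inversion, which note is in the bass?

C-flat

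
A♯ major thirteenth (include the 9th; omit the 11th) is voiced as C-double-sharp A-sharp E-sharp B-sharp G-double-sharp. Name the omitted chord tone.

A♯ major thirteenth = A-sharp, C-double-sharp, E-sharp, G-double-sharp, B-sharp, F-double-sharp. The voicing lacks the 13th (major 13th), F-double-sharp.

F-double-sharp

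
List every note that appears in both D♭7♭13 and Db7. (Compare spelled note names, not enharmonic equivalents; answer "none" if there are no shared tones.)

Db  F  Ab  Cb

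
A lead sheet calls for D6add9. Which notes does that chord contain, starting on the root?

D F# A B E

Root D, quality six-nine:
- root: D
- major 3rd: F#
- perfect 5th: A
- major 6th: B
- major 9th: E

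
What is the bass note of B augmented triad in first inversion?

D-sharp

B augmented triad in root position is B–D-sharp–F-double-sharp.
First inversion places the third in the bass, which is D-sharp.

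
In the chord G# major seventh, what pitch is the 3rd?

B-sharp

G# major seventh is built on G-sharp; its 3rd is a major 3rd above the root.
A third above G uses the letter B, and the major 3rd above G-sharp is B-sharp.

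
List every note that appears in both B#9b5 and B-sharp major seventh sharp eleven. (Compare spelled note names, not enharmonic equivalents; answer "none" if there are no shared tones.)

B#9b5: B♯ D𝄪 F♯ A♯ C𝄪
B-sharp major seventh sharp eleven: B♯ D𝄪 F𝄪 A𝄪 E𝄪
Common to both → B♯, D𝄪.

B♯ D𝄪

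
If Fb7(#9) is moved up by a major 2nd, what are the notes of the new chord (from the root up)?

A major 2nd up from Fb is Gb, so the new chord is Gb dominant seventh sharp nine.
Gb — root
Bb — major 3rd
Db — perfect 5th
Fb — minor 7th
A — augmented 9th

Gb Bb Db Fb A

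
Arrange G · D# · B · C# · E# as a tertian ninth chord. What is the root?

Arranged so that each adjacent pair is a third by letter name: C# – E# – G – B – D#.
The bottom of that stack, C#, is the root (this is C# dominant ninth flat five).

C#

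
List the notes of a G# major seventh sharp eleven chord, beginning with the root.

G#, B#, D#, F##, C##

G# major seventh sharp eleven is a major seventh sharp eleven built on G#.
Root: G#
Major 3rd (3rd): B#
Perfect 5th (5th): D#
Major 7th (7th): F##
Augmented 11th (11th): C##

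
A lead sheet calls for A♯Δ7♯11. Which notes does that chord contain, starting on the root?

A# C## E# G## D##

Root A#, quality major seventh sharp eleven:
A# — root
C## — major 3rd
E# — perfect 5th
G## — major 7th
D## — augmented 11th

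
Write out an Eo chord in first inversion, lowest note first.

G, B♭, E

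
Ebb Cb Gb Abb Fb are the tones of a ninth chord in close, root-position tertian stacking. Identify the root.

Fb

Arranged so that each adjacent pair is a third by letter name: Fb – Abb – Cb – Ebb – Gb.
The bottom of that stack, Fb, is the root (this is Fb minor ninth).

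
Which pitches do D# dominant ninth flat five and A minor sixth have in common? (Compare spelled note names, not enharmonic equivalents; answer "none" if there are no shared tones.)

A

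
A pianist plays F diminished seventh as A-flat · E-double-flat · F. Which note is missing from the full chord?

C-flat

The full F diminished seventh chord is F, A-flat, C-flat, E-double-flat.
Comparing with the voicing, the diminished 5th (5th) — C-flat — is absent.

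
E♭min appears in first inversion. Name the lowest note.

Gb

E♭min = Eb–Gb–Bb. First inversion → third in the bass = Gb.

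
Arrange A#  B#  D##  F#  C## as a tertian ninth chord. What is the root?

B#

Stacking in thirds gives B# – D## – F# – A# – C##, so B# is the root — B# dominant ninth flat five.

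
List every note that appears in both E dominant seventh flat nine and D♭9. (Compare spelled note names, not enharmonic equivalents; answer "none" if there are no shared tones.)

F

E dominant seventh flat nine = E, G#, B, D, F.
D♭9 = Db, F, Ab, Cb, Eb.
Shared: F.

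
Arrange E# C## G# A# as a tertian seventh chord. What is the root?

A#

Stacking in thirds gives A# – C## – E# – G#, so A# is the root — A# dominant seventh.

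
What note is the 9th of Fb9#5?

Gb

Root of Fb9#5 = Fb. The 9th is a major 9th: Fb up a major 9th → Gb.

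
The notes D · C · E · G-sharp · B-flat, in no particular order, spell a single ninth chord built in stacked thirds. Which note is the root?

Arranged so that each adjacent pair is a third by letter name: C – E – G-sharp – B-flat – D.
The bottom of that stack, C, is the root (this is C dominant ninth sharp five).

C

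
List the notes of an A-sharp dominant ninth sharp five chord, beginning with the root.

A-sharp – C-double-sharp – E-double-sharp – G-sharp – B-sharp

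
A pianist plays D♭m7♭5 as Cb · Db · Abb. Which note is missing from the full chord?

Fb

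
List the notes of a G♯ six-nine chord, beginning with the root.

Root G#, quality six-nine:
Root: G#
Major 3rd (3rd): B#
Perfect 5th (5th): D#
Major 6th (6th): E#
Major 9th (9th): A#

G# B# D# E# A#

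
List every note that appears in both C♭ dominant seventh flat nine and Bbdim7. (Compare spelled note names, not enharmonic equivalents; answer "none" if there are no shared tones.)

C♭ dominant seventh flat nine = Cb, Eb, Gb, Bbb, Dbb.
Bbdim7 = Bb, Db, Fb, Abb.
Shared: none.

none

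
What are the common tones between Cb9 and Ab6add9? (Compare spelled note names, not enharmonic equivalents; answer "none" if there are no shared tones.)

Eb

Cb9 = Cb, Eb, Gb, Bbb, Db.
Ab6add9 = Ab, C, Eb, F, Bb.
Shared: Eb.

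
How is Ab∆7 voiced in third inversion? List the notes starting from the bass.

G  Ab  C  Eb

In root position, Ab∆7 is Ab–C–Eb–G.
Third inversion puts the seventh (G) in the bass.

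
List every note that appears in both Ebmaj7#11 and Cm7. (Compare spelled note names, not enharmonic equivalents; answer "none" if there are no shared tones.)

Ebmaj7#11: Eb G Bb D A
Cm7: C Eb G Bb
Common to both → Eb, G, Bb.

Eb, G, Bb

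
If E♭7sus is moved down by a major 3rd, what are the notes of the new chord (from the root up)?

A major 3rd down from Eb is Cb, so the new chord is Cb dominant seventh suspended fourth.
Cb — root
Fb — perfect 4th
Gb — perfect 5th
Bbb — minor 7th

Cb – Fb – Gb – Bbb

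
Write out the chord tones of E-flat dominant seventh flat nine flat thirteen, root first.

Root Eb, quality dominant seventh flat nine flat thirteen:
Root: Eb
Major 3rd (3rd): G
Perfect 5th (5th): Bb
Minor 7th (7th): Db
Minor 9th (9th): Fb
Minor 13th (13th): Cb

Eb G Bb Db Fb Cb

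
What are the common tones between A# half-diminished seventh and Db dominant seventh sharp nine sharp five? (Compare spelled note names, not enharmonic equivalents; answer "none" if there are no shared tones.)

A# half-diminished seventh = A-sharp, C-sharp, E, G-sharp.
Db dominant seventh sharp nine sharp five = D-flat, F, A, C-flat, E.
Shared: E.

E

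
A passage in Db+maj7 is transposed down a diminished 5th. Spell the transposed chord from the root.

Db down a diminished 5th → G. New chord: G augmented major seventh.
- root: G
- major 3rd: B
- augmented 5th: D#
- major 7th: F#

G – B – D# – F#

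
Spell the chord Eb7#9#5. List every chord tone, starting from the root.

E♭ – G – B – D♭ – F♯

Eb7#9#5: dominant seventh sharp nine sharp five on E♭.
Root: E♭
Major 3rd (3rd): G
Augmented 5th (5th): B
Minor 7th (7th): D♭
Augmented 9th (9th): F♯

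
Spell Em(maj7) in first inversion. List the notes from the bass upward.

In root position, Em(maj7) is E–G–B–D#.
First inversion puts the third (G) in the bass.

G  B  D#  E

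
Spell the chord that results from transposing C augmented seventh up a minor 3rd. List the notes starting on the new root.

Transposed root: C → E-flat (minor 3rd up). So we spell E-flat augmented seventh:
E-flat — root
G — major 3rd
B — augmented 5th
D-flat — minor 7th

E-flat  G  B  D-flat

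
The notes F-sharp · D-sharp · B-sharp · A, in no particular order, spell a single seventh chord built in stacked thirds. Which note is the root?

Arranged so that each adjacent pair is a third by letter name: B-sharp – D-sharp – F-sharp – A.
The bottom of that stack, B-sharp, is the root (this is B-sharp diminished seventh).

B-sharp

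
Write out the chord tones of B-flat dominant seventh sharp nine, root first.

Bb, D, F, Ab, C#

Root Bb, quality dominant seventh sharp nine:
Bb — root
D — major 3rd
F — perfect 5th
Ab — minor 7th
C# — augmented 9th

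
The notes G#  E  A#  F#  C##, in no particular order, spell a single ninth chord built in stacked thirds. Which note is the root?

F#

Arranged so that each adjacent pair is a third by letter name: F# – A# – C## – E – G#.
The bottom of that stack, F#, is the root (this is F# dominant ninth sharp five).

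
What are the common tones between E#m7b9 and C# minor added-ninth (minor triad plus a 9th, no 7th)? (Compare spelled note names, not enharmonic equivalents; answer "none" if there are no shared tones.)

E#m7b9 = E#, G#, B#, D#, F#.
C# minor added-ninth = C#, E, G#, D#.
Shared: G#, D#.

G# – D#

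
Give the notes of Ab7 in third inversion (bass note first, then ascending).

Ab7 = Ab–C–Eb–Gb; third inversion → seventh (Gb) lowest.

Gb, Ab, C, Eb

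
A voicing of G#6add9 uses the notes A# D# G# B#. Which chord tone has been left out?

The full G#6add9 chord is G#, B#, D#, E#, A#.
Comparing with the voicing, the major 6th (6th) — E# — is absent.

E#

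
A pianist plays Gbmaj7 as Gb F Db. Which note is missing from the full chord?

Gbmaj7 = Gb, Bb, Db, F. The voicing lacks the 3rd (major 3rd), Bb.

Bb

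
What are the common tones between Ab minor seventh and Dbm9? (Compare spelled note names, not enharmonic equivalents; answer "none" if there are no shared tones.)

Ab, Cb, Eb

Ab minor seventh = Ab, Cb, Eb, Gb.
Dbm9 = Db, Fb, Ab, Cb, Eb.
Shared: Ab, Cb, Eb.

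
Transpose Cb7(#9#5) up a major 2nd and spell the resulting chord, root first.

Db – F – A – Cb – E

Cb up a major 2nd → Db. New chord: Db dominant seventh sharp nine sharp five.
root → Db
3rd (major 3rd) → F
5th (augmented 5th) → A
7th (minor 7th) → Cb
9th (augmented 9th) → E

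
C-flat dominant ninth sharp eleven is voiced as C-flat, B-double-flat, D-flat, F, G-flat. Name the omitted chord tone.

C-flat dominant ninth sharp eleven = C-flat, E-flat, G-flat, B-double-flat, D-flat, F. The voicing lacks the 3rd (major 3rd), E-flat.

E-flat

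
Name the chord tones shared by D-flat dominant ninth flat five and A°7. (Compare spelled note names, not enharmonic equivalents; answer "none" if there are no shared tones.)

Eb

D-flat dominant ninth flat five: Db F Abb Cb Eb
A°7: A C Eb Gb
Common to both → Eb.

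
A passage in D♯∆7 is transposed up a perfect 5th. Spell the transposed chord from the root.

D♯ up a perfect 5th → A♯. New chord: A♯ major seventh.
- root: A♯
- major 3rd: C𝄪
- perfect 5th: E♯
- major 7th: G𝄪

A♯ – C𝄪 – E♯ – G𝄪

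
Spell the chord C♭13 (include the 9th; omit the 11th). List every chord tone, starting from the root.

Cb – Eb – Gb – Bbb – Db – Ab

C♭13 is a dominant thirteenth built on Cb.
Cb — root
Eb — major 3rd
Gb — perfect 5th
Bbb — minor 7th
Db — major 9th
Ab — major 13th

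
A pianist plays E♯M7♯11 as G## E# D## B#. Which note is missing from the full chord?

A##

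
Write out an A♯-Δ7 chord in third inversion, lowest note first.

G##, A#, C#, E#

A♯-Δ7 = A#–C#–E#–G##; third inversion → seventh (G##) lowest.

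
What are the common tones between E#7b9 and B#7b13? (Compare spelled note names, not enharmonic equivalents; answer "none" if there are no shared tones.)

E#7b9 = E#, G##, B#, D#, F#.
B#7b13 = B#, D##, F##, A#, G#.
Shared: B#.

B#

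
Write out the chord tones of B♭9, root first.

B♭, D, F, A♭, C

Root B♭, quality dominant ninth:
- root: B♭
- major 3rd: D
- perfect 5th: F
- minor 7th: A♭
- major 9th: C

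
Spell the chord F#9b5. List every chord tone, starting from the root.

F# A# C E G#

F#9b5: dominant ninth flat five on F#.
Root: F#
Major 3rd (3rd): A#
Diminished 5th (5th): C
Minor 7th (7th): E
Major 9th (9th): G#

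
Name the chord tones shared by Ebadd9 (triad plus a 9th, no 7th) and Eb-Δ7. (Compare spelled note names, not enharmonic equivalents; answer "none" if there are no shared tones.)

Eb Bb

Ebadd9 = Eb, G, Bb, F.
Eb-Δ7 = Eb, Gb, Bb, D.
Shared: Eb, Bb.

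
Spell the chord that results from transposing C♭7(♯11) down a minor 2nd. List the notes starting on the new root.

Bb D F Ab E

Transposed root: Cb → Bb (minor 2nd down). So we spell Bb dominant seventh sharp eleven:
- root: Bb
- major 3rd: D
- perfect 5th: F
- minor 7th: Ab
- augmented 11th: E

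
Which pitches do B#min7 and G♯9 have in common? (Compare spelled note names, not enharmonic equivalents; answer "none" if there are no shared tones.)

B#min7 = B#, D#, F##, A#.
G♯9 = G#, B#, D#, F#, A#.
Shared: B#, D#, A#.

B#, D#, A#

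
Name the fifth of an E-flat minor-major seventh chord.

Root of E-flat minor-major seventh = E♭. The 5th is a perfect 5th: E♭ up a perfect 5th → B♭.

B♭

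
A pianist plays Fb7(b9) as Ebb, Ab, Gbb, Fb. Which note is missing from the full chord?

Cb

The full Fb7(b9) chord is Fb, Ab, Cb, Ebb, Gbb.
Comparing with the voicing, the perfect 5th (5th) — Cb — is absent.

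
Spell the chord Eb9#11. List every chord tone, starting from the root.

Eb9#11: dominant ninth sharp eleven on Eb.
root → Eb
3rd (major 3rd) → G
5th (perfect 5th) → Bb
7th (minor 7th) → Db
9th (major 9th) → F
11th (augmented 11th) → A

Eb, G, Bb, Db, F, A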